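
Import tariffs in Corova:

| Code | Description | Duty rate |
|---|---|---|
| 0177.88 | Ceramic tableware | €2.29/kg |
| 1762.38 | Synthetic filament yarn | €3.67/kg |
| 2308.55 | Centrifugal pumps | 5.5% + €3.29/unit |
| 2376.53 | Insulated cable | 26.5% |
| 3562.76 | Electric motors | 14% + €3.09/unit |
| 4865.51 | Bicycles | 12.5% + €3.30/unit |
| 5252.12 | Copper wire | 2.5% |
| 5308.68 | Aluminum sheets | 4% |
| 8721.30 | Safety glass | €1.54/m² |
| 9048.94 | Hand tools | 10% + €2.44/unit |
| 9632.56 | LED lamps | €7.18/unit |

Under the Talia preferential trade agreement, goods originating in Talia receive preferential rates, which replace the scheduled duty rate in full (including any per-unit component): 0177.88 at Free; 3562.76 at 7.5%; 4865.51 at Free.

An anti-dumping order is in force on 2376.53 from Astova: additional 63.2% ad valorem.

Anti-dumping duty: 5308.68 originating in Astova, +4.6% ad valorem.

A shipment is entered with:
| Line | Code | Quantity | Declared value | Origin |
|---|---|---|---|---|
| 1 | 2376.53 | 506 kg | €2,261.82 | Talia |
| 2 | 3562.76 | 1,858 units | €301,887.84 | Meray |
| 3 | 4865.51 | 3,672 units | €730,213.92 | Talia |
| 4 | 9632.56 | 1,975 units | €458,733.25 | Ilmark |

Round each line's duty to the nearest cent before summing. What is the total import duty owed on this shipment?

Line 1 (2376.53, Talia, 506 kg, €2,261.82):
Base rate for 2376.53 is 26.5%.
Origin Talia is the FTA partner but 2376.53 is not on the preference list; base rate stands.
The additional-duty order on 2376.53 targets Astova, not Talia; it does not apply.
Duty = €2,261.82 × 26.5% = €599.38.
Line 2 (3562.76, Meray, 1,858 units, €301,887.84):
Base rate for 3562.76 is 14% + €3.09/unit.
3562.76 has an FTA preferential rate, but origin Meray is not Talia; base rate stands.
Duty = €301,887.84 × 14% + 1,858 × €3.09 = €48,005.52.
Line 3 (4865.51, Talia, 3,672 units, €730,213.92):
Base rate for 4865.51 is 12.5% + €3.30/unit.
Origin Talia qualifies under the Corova–Talia agreement and 4865.51 is covered: preferential rate Free applies instead.
Duty = €730,213.92 × 0% = €0.00.
Line 4 (9632.56, Ilmark, 1,975 units, €458,733.25):
Base rate for 9632.56 is €7.18/unit.
Duty = 1,975 × €7.18 = €14,180.50.
Total = €599.38 + €48,005.52 + €0.00 + €14,180.50 = €62,785.40.

€62,785.40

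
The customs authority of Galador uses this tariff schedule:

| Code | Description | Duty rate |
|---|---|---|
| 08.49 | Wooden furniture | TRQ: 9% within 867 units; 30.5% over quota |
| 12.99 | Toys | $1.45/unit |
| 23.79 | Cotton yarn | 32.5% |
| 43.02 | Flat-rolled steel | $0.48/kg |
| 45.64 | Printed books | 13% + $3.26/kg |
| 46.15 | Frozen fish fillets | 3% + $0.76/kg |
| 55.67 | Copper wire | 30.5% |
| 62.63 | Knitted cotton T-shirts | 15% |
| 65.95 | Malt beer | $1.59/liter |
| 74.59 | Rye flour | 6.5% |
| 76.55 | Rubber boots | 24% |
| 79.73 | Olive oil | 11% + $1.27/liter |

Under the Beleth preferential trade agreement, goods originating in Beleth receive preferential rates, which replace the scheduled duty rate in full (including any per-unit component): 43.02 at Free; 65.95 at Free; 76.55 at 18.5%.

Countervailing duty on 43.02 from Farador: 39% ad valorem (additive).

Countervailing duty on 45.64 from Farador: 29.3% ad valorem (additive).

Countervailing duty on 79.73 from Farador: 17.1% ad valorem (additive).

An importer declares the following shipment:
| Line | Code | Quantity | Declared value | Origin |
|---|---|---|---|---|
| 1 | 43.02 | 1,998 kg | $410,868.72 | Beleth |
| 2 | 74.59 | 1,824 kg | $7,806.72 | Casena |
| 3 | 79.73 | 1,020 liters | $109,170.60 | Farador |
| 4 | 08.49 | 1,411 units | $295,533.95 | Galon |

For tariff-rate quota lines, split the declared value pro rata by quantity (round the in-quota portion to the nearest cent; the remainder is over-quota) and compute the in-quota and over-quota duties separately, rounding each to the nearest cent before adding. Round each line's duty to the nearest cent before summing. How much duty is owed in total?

$83,575.10

Line 1 (43.02, Beleth, 1,998 kg, $410,868.72):
Base rate for 43.02 is $0.48/kg.
Origin Beleth qualifies under the Galador–Beleth agreement and 43.02 is covered: preferential rate Free applies instead.
The additional-duty order on 43.02 targets Farador, not Beleth; it does not apply.
Duty = $410,868.72 × 0% = $0.00.
Line 2 (74.59, Casena, 1,824 kg, $7,806.72):
Base rate for 74.59 is 6.5%.
Duty = $7,806.72 × 6.5% = $507.44.
Line 3 (79.73, Farador, 1,020 liters, $109,170.60):
Base rate for 79.73 is 11% + $1.27/liter.
Additional duty on 79.73 from Farador: +17.1%. Applied ad valorem rate: 11% + 17.1% = 28.1%.
Duty = $109,170.60 × 28.1% + 1,020 × $1.27 = $31,972.34.
Line 4 (08.49, Galon, 1,411 units, $295,533.95):
Code 08.49 is under a tariff-rate quota (threshold 867 units). In-quota: 867 units at 9%; over-quota: 544 units at 30.5%.
Pro-rata value split: in-quota = $295,533.95 × 867/1,411 = $181,593.15; over-quota = $295,533.95 − $181,593.15 = $113,940.80.
In-quota duty = $181,593.15 × 9% = $16,343.38. Over-quota duty = $113,940.80 × 30.5% = $34,751.94.
Line duty = $16,343.38 + $34,751.94 = $51,095.32.
Total = $0.00 + $507.44 + $31,972.34 + $51,095.32 = $83,575.10.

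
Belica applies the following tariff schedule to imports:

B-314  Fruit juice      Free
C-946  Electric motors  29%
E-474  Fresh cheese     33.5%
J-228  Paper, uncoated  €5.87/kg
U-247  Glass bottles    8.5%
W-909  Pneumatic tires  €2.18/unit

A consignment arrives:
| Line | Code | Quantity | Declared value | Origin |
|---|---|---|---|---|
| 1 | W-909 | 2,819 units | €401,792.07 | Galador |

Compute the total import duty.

€6,145.42

Line 1 (W-909, Galador, 2,819 units, €401,792.07):
Base rate for W-909 is €2.18/unit.
Duty = 2,819 × €2.18 = €6,145.42.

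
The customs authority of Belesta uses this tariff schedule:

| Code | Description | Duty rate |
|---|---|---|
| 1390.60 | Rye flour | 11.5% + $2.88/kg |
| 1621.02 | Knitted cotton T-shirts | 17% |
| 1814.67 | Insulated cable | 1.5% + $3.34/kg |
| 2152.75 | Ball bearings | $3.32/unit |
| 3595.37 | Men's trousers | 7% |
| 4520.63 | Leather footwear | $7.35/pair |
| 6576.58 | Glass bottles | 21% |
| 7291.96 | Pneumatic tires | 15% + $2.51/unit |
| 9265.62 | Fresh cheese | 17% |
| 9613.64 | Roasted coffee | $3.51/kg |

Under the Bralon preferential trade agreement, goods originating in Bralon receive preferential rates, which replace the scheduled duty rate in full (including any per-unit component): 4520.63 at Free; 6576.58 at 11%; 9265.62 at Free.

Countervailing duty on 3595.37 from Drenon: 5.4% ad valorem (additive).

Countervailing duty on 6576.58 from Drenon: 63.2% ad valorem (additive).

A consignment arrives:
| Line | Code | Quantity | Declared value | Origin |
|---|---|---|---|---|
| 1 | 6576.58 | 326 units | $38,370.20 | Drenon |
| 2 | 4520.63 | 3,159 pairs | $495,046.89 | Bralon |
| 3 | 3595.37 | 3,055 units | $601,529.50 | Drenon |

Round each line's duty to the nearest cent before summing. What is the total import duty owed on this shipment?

Line 1 (6576.58, Drenon, 326 units, $38,370.20):
Base rate for 6576.58 is 21%.
6576.58 has an FTA preferential rate, but origin Drenon is not Bralon; base rate stands.
Additional duty on 6576.58 from Drenon: +63.2%. Applied ad valorem rate: 21% + 63.2% = 84.2%.
Duty = $38,370.20 × 84.2% = $32,307.71.
Line 2 (4520.63, Bralon, 3,159 pairs, $495,046.89):
Base rate for 4520.63 is $7.35/pair.
Origin Bralon qualifies under the Belesta–Bralon agreement and 4520.63 is covered: preferential rate Free applies instead.
Duty = $495,046.89 × 0% = $0.00.
Line 3 (3595.37, Drenon, 3,055 units, $601,529.50):
Base rate for 3595.37 is 7%.
Additional duty on 3595.37 from Drenon: +5.4%. Applied ad valorem rate: 7% + 5.4% = 12.4%.
Duty = $601,529.50 × 12.4% = $74,589.66.
Total = $32,307.71 + $0.00 + $74,589.66 = $106,897.37.

$106,897.37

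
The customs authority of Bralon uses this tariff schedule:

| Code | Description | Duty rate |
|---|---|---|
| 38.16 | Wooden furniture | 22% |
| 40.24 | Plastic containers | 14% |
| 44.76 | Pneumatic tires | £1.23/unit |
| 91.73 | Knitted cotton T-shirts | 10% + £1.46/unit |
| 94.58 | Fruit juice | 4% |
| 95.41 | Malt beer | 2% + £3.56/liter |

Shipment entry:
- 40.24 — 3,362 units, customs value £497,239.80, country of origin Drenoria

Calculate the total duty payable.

£69,613.57

Line 1 (40.24, Drenoria, 3,362 units, £497,239.80):
Base rate for 40.24 is 14%.
Duty = £497,239.80 × 14% = £69,613.57.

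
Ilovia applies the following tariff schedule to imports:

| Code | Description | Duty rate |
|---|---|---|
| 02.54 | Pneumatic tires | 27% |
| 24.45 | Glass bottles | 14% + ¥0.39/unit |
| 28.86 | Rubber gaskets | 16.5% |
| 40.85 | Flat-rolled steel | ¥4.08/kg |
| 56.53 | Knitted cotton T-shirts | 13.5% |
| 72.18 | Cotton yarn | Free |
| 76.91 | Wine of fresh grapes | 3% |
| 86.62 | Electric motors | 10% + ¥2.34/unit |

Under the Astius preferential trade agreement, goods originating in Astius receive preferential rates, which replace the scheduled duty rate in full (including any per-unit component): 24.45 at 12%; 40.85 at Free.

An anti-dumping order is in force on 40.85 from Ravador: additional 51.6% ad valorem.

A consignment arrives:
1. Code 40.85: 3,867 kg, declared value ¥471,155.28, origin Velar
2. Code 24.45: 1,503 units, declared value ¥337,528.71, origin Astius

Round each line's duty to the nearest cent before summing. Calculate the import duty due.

¥56,280.81

Line 1 (40.85, Velar, 3,867 kg, ¥471,155.28):
Base rate for 40.85 is ¥4.08/kg.
40.85 has an FTA preferential rate, but origin Velar is not Astius; base rate stands.
The additional-duty order on 40.85 targets Ravador, not Velar; it does not apply.
Duty = 3,867 × ¥4.08 = ¥15,777.36.
Line 2 (24.45, Astius, 1,503 units, ¥337,528.71):
Base rate for 24.45 is 14% + ¥0.39/unit.
Origin Astius qualifies under the Ilovia–Astius agreement and 24.45 is covered: preferential rate 12% applies instead.
Duty = ¥337,528.71 × 12% = ¥40,503.45.
Total = ¥15,777.36 + ¥40,503.45 = ¥56,280.81.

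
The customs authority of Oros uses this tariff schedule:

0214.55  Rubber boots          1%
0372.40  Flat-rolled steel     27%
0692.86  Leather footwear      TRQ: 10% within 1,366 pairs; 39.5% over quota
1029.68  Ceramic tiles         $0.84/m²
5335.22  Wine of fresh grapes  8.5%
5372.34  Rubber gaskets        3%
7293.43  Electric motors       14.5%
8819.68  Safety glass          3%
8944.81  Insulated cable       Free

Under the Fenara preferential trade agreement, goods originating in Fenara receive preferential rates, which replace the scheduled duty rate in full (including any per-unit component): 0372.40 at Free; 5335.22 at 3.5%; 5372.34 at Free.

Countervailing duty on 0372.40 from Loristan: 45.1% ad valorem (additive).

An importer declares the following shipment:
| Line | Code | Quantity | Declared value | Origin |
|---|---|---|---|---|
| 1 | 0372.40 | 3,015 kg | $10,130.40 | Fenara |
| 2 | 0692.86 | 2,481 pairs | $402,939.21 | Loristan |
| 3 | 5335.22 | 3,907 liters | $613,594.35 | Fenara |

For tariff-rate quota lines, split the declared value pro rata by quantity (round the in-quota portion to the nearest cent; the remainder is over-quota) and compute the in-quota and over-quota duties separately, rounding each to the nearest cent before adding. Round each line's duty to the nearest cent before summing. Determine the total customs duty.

$115,190.43

Line 1 (0372.40, Fenara, 3,015 kg, $10,130.40):
Base rate for 0372.40 is 27%.
Origin Fenara qualifies under the Oros–Fenara agreement and 0372.40 is covered: preferential rate Free applies instead.
The additional-duty order on 0372.40 targets Loristan, not Fenara; it does not apply.
Duty = $10,130.40 × 0% = $0.00.
Line 2 (0692.86, Loristan, 2,481 pairs, $402,939.21):
Code 0692.86 is under a tariff-rate quota (threshold 1,366 pairs). In-quota: 1,366 pairs at 10%; over-quota: 1,115 pairs at 39.5%.
Pro-rata value split: in-quota = $402,939.21 × 1,366/2,481 = $221,852.06; over-quota = $402,939.21 − $221,852.06 = $181,087.15.
In-quota duty = $221,852.06 × 10% = $22,185.21. Over-quota duty = $181,087.15 × 39.5% = $71,529.42.
Line duty = $22,185.21 + $71,529.42 = $93,714.63.
Line 3 (5335.22, Fenara, 3,907 liters, $613,594.35):
Base rate for 5335.22 is 8.5%.
Origin Fenara qualifies under the Oros–Fenara agreement and 5335.22 is covered: preferential rate 3.5% applies instead.
Duty = $613,594.35 × 3.5% = $21,475.80.
Total = $0.00 + $93,714.63 + $21,475.80 = $115,190.43.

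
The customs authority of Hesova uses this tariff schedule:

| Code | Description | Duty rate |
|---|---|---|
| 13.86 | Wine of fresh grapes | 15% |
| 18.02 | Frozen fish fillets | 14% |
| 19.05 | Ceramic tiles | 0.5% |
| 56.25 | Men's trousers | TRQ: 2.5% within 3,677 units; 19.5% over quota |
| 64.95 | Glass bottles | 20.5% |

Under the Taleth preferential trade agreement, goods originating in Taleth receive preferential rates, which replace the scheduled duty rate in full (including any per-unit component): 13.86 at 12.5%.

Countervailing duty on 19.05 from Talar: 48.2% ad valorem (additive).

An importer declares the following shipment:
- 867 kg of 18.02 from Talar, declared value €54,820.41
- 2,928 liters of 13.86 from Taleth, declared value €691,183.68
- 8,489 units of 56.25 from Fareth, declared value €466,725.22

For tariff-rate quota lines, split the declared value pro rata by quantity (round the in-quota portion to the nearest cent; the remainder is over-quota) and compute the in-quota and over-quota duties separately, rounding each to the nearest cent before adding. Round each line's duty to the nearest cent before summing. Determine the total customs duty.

€150,716.79

Line 1 (18.02, Talar, 867 kg, €54,820.41):
Base rate for 18.02 is 14%.
Duty = €54,820.41 × 14% = €7,674.86.
Line 2 (13.86, Taleth, 2,928 liters, €691,183.68):
Base rate for 13.86 is 15%.
Origin Taleth qualifies under the Hesova–Taleth agreement and 13.86 is covered: preferential rate 12.5% applies instead.
Duty = €691,183.68 × 12.5% = €86,397.96.
Line 3 (56.25, Fareth, 8,489 units, €466,725.22):
Code 56.25 is under a tariff-rate quota (threshold 3,677 units). In-quota: 3,677 units at 2.5%; over-quota: 4,812 units at 19.5%.
Pro-rata value split: in-quota = €466,725.22 × 3,677/8,489 = €202,161.46; over-quota = €466,725.22 − €202,161.46 = €264,563.76.
In-quota duty = €202,161.46 × 2.5% = €5,054.04. Over-quota duty = €264,563.76 × 19.5% = €51,589.93.
Line duty = €5,054.04 + €51,589.93 = €56,643.97.
Total = €7,674.86 + €86,397.96 + €56,643.97 = €150,716.79.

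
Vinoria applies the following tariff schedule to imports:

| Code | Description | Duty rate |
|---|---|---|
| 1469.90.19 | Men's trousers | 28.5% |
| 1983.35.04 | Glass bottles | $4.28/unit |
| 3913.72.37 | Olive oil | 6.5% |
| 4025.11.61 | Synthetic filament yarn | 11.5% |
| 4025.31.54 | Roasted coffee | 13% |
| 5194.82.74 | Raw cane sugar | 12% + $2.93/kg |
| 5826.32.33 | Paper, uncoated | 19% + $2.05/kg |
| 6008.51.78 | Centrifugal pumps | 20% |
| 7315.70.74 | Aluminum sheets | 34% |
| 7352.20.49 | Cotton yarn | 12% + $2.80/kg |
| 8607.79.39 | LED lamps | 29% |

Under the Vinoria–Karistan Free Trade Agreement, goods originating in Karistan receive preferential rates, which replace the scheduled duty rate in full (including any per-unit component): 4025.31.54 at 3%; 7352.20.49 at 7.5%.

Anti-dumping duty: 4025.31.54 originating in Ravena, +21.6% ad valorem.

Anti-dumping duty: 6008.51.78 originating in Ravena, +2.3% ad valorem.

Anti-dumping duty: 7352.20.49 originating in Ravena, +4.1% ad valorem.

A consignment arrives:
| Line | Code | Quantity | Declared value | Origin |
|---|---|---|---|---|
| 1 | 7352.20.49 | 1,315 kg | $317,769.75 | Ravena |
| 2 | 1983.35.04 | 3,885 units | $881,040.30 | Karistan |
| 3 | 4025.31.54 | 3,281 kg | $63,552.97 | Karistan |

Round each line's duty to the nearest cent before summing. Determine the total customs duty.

Line 1 (7352.20.49, Ravena, 1,315 kg, $317,769.75):
Base rate for 7352.20.49 is 12% + $2.80/kg.
7352.20.49 has an FTA preferential rate, but origin Ravena is not Karistan; base rate stands.
Additional duty on 7352.20.49 from Ravena: +4.1%. Applied ad valorem rate: 12% + 4.1% = 16.1%.
Duty = $317,769.75 × 16.1% + 1,315 × $2.80 = $54,842.93.
Line 2 (1983.35.04, Karistan, 3,885 units, $881,040.30):
Base rate for 1983.35.04 is $4.28/unit.
Origin Karistan is the FTA partner but 1983.35.04 is not on the preference list; base rate stands.
Duty = 3,885 × $4.28 = $16,627.80.
Line 3 (4025.31.54, Karistan, 3,281 kg, $63,552.97):
Base rate for 4025.31.54 is 13%.
Origin Karistan qualifies under the Vinoria–Karistan agreement and 4025.31.54 is covered: preferential rate 3% applies instead.
The additional-duty order on 4025.31.54 targets Ravena, not Karistan; it does not apply.
Duty = $63,552.97 × 3% = $1,906.59.
Total = $54,842.93 + $16,627.80 + $1,906.59 = $73,377.32.

$73,377.32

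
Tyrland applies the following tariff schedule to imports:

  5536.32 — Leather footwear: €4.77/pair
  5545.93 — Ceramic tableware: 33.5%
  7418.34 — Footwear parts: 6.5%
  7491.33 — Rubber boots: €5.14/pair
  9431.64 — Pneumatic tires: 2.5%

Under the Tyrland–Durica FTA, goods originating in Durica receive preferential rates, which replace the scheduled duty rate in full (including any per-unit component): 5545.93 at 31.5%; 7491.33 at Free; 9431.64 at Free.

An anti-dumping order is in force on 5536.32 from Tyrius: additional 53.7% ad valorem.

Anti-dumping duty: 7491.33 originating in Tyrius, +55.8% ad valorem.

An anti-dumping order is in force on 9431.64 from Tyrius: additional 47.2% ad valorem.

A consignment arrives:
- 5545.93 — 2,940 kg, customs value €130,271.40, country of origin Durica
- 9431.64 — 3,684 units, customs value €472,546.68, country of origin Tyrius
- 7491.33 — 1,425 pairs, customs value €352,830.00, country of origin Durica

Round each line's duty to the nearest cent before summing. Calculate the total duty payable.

Line 1 (5545.93, Durica, 2,940 kg, €130,271.40):
Base rate for 5545.93 is 33.5%.
Origin Durica qualifies under the Tyrland–Durica agreement and 5545.93 is covered: preferential rate 31.5% applies instead.
Duty = €130,271.40 × 31.5% = €41,035.49.
Line 2 (9431.64, Tyrius, 3,684 units, €472,546.68):
Base rate for 9431.64 is 2.5%.
9431.64 has an FTA preferential rate, but origin Tyrius is not Durica; base rate stands.
Additional duty on 9431.64 from Tyrius: +47.2%. Applied ad valorem rate: 2.5% + 47.2% = 49.7%.
Duty = €472,546.68 × 49.7% = €234,855.70.
Line 3 (7491.33, Durica, 1,425 pairs, €352,830.00):
Base rate for 7491.33 is €5.14/pair.
Origin Durica qualifies under the Tyrland–Durica agreement and 7491.33 is covered: preferential rate Free applies instead.
The additional-duty order on 7491.33 targets Tyrius, not Durica; it does not apply.
Duty = €352,830.00 × 0% = €0.00.
Total = €41,035.49 + €234,855.70 + €0.00 = €275,891.19.

€275,891.19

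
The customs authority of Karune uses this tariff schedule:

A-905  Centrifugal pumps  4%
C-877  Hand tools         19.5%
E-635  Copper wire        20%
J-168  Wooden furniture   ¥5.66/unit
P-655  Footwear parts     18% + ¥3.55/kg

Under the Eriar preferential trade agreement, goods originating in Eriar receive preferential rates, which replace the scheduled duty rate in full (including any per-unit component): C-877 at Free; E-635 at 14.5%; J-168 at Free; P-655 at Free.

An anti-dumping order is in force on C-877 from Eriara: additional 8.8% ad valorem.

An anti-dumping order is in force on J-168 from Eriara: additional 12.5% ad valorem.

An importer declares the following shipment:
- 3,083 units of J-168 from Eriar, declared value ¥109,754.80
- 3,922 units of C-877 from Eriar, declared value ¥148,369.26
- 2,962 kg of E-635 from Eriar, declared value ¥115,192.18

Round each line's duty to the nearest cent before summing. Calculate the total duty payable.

Line 1 (J-168, Eriar, 3,083 units, ¥109,754.80):
Base rate for J-168 is ¥5.66/unit.
Origin Eriar qualifies under the Karune–Eriar agreement and J-168 is covered: preferential rate Free applies instead.
The additional-duty order on J-168 targets Eriara, not Eriar; it does not apply.
Duty = ¥109,754.80 × 0% = ¥0.00.
Line 2 (C-877, Eriar, 3,922 units, ¥148,369.26):
Base rate for C-877 is 19.5%.
Origin Eriar qualifies under the Karune–Eriar agreement and C-877 is covered: preferential rate Free applies instead.
The additional-duty order on C-877 targets Eriara, not Eriar; it does not apply.
Duty = ¥148,369.26 × 0% = ¥0.00.
Line 3 (E-635, Eriar, 2,962 kg, ¥115,192.18):
Base rate for E-635 is 20%.
Origin Eriar qualifies under the Karune–Eriar agreement and E-635 is covered: preferential rate 14.5% applies instead.
Duty = ¥115,192.18 × 14.5% = ¥16,702.87.
Total = ¥0.00 + ¥0.00 + ¥16,702.87 = ¥16,702.87.

¥16,702.87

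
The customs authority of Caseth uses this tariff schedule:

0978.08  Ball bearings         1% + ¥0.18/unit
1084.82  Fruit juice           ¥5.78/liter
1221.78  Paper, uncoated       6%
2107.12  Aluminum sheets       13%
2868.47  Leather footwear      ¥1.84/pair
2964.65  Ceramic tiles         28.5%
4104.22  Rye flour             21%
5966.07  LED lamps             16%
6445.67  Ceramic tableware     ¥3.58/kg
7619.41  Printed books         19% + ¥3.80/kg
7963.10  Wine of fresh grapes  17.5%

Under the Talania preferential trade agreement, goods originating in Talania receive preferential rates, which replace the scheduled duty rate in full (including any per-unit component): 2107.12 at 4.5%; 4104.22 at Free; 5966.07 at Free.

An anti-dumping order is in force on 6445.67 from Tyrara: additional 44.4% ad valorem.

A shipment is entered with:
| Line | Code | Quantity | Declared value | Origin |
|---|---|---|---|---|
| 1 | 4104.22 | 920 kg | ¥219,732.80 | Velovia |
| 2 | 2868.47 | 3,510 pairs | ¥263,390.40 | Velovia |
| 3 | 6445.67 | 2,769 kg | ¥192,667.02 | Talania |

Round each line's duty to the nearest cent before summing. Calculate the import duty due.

¥62,515.31

Line 1 (4104.22, Velovia, 920 kg, ¥219,732.80):
Base rate for 4104.22 is 21%.
4104.22 has an FTA preferential rate, but origin Velovia is not Talania; base rate stands.
Duty = ¥219,732.80 × 21% = ¥46,143.89.
Line 2 (2868.47, Velovia, 3,510 pairs, ¥263,390.40):
Base rate for 2868.47 is ¥1.84/pair.
Duty = 3,510 × ¥1.84 = ¥6,458.40.
Line 3 (6445.67, Talania, 2,769 kg, ¥192,667.02):
Base rate for 6445.67 is ¥3.58/kg.
Origin Talania is the FTA partner but 6445.67 is not on the preference list; base rate stands.
The additional-duty order on 6445.67 targets Tyrara, not Talania; it does not apply.
Duty = 2,769 × ¥3.58 = ¥9,913.02.
Total = ¥46,143.89 + ¥6,458.40 + ¥9,913.02 = ¥62,515.31.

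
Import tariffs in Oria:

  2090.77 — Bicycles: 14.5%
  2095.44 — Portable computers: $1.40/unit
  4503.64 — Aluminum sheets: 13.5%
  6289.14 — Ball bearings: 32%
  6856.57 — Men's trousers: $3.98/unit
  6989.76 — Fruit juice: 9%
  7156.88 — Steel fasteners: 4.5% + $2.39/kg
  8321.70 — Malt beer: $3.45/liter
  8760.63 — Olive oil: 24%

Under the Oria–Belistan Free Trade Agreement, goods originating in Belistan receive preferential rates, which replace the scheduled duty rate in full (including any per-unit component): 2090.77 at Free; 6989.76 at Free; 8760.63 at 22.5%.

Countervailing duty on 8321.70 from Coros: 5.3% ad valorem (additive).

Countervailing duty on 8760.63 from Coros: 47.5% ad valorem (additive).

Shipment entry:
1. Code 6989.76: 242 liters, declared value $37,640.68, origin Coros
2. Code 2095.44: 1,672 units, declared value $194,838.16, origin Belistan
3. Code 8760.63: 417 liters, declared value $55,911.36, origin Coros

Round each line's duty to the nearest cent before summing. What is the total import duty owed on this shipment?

$45,705.08

Line 1 (6989.76, Coros, 242 liters, $37,640.68):
Base rate for 6989.76 is 9%.
6989.76 has an FTA preferential rate, but origin Coros is not Belistan; base rate stands.
Duty = $37,640.68 × 9% = $3,387.66.
Line 2 (2095.44, Belistan, 1,672 units, $194,838.16):
Base rate for 2095.44 is $1.40/unit.
Origin Belistan is the FTA partner but 2095.44 is not on the preference list; base rate stands.
Duty = 1,672 × $1.40 = $2,340.80.
Line 3 (8760.63, Coros, 417 liters, $55,911.36):
Base rate for 8760.63 is 24%.
8760.63 has an FTA preferential rate, but origin Coros is not Belistan; base rate stands.
Additional duty on 8760.63 from Coros: +47.5%. Applied ad valorem rate: 24% + 47.5% = 71.5%.
Duty = $55,911.36 × 71.5% = $39,976.62.
Total = $3,387.66 + $2,340.80 + $39,976.62 = $45,705.08.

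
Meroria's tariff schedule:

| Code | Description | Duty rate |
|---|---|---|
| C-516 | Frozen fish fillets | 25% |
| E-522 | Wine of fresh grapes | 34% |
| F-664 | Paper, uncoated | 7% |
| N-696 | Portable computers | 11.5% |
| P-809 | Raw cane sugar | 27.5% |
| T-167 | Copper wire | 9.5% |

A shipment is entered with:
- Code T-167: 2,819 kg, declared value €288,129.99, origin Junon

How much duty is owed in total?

€27,372.35

Line 1 (T-167, Junon, 2,819 kg, €288,129.99):
Base rate for T-167 is 9.5%.
Duty = €288,129.99 × 9.5% = €27,372.35.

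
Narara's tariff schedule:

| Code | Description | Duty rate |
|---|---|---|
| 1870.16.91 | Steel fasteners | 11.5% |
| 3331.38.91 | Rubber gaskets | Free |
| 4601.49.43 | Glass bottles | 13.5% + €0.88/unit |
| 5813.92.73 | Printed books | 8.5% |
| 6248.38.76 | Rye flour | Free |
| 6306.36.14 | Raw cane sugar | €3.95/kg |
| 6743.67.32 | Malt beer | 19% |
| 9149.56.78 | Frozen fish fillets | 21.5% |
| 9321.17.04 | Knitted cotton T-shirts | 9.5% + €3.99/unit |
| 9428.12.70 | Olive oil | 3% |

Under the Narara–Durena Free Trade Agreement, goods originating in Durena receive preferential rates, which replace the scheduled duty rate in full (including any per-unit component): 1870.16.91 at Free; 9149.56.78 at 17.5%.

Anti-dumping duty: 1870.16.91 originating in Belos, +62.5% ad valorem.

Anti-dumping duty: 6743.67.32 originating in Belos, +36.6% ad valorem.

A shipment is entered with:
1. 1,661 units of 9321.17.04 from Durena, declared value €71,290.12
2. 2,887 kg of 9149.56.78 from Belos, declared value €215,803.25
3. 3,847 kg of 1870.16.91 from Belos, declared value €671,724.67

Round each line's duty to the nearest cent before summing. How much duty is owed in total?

€556,873.91

Line 1 (9321.17.04, Durena, 1,661 units, €71,290.12):
Base rate for 9321.17.04 is 9.5% + €3.99/unit.
Origin Durena is the FTA partner but 9321.17.04 is not on the preference list; base rate stands.
Duty = €71,290.12 × 9.5% + 1,661 × €3.99 = €13,399.95.
Line 2 (9149.56.78, Belos, 2,887 kg, €215,803.25):
Base rate for 9149.56.78 is 21.5%.
9149.56.78 has an FTA preferential rate, but origin Belos is not Durena; base rate stands.
Duty = €215,803.25 × 21.5% = €46,397.70.
Line 3 (1870.16.91, Belos, 3,847 kg, €671,724.67):
Base rate for 1870.16.91 is 11.5%.
1870.16.91 has an FTA preferential rate, but origin Belos is not Durena; base rate stands.
Additional duty on 1870.16.91 from Belos: +62.5%. Applied ad valorem rate: 11.5% + 62.5% = 74%.
Duty = €671,724.67 × 74% = €497,076.26.
Total = €13,399.95 + €46,397.70 + €497,076.26 = €556,873.91.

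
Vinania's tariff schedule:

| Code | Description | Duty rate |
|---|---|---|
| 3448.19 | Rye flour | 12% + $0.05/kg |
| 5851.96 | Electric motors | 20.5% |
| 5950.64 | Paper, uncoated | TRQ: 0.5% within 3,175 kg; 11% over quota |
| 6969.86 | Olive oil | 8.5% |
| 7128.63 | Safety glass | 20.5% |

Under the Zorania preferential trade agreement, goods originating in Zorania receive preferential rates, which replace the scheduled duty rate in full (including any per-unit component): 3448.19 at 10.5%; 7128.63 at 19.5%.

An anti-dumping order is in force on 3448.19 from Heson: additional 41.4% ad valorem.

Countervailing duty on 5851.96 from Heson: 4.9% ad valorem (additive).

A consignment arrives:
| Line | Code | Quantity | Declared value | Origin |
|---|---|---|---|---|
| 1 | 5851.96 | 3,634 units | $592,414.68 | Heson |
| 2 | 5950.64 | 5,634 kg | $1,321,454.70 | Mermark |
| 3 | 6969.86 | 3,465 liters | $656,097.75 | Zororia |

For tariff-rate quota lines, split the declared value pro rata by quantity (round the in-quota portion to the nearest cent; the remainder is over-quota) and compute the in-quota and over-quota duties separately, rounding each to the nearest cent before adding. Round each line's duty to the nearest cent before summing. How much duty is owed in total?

Line 1 (5851.96, Heson, 3,634 units, $592,414.68):
Base rate for 5851.96 is 20.5%.
Additional duty on 5851.96 from Heson: +4.9%. Applied ad valorem rate: 20.5% + 4.9% = 25.4%.
Duty = $592,414.68 × 25.4% = $150,473.33.
Line 2 (5950.64, Mermark, 5,634 kg, $1,321,454.70):
Code 5950.64 is under a tariff-rate quota (threshold 3,175 kg). In-quota: 3,175 kg at 0.5%; over-quota: 2,459 kg at 11%.
Pro-rata value split: in-quota = $1,321,454.70 × 3,175/5,634 = $744,696.25; over-quota = $1,321,454.70 − $744,696.25 = $576,758.45.
In-quota duty = $744,696.25 × 0.5% = $3,723.48. Over-quota duty = $576,758.45 × 11% = $63,443.43.
Line duty = $3,723.48 + $63,443.43 = $67,166.91.
Line 3 (6969.86, Zororia, 3,465 liters, $656,097.75):
Base rate for 6969.86 is 8.5%.
Duty = $656,097.75 × 8.5% = $55,768.31.
Total = $150,473.33 + $67,166.91 + $55,768.31 = $273,408.55.

$273,408.55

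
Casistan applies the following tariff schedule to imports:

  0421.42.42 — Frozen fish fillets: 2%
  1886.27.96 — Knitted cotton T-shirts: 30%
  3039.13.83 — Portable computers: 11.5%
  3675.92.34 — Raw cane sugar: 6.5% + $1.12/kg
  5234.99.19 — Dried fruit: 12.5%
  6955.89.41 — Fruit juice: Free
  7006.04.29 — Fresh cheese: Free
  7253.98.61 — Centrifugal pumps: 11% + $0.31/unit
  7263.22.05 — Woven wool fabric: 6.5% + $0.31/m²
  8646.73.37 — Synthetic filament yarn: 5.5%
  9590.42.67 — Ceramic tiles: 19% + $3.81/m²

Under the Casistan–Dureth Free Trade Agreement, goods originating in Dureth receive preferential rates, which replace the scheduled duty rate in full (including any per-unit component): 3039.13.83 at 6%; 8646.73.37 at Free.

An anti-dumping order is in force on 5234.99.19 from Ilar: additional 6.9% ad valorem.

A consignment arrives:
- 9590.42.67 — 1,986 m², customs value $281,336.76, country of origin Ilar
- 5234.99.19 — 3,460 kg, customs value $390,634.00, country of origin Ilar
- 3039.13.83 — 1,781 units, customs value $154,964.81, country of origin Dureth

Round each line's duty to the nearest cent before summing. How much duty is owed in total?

Line 1 (9590.42.67, Ilar, 1,986 m², $281,336.76):
Base rate for 9590.42.67 is 19% + $3.81/m².
Duty = $281,336.76 × 19% + 1,986 × $3.81 = $61,020.64.
Line 2 (5234.99.19, Ilar, 3,460 kg, $390,634.00):
Base rate for 5234.99.19 is 12.5%.
Additional duty on 5234.99.19 from Ilar: +6.9%. Applied ad valorem rate: 12.5% + 6.9% = 19.4%.
Duty = $390,634.00 × 19.4% = $75,783.00.
Line 3 (3039.13.83, Dureth, 1,781 units, $154,964.81):
Base rate for 3039.13.83 is 11.5%.
Origin Dureth qualifies under the Casistan–Dureth agreement and 3039.13.83 is covered: preferential rate 6% applies instead.
Duty = $154,964.81 × 6% = $9,297.89.
Total = $61,020.64 + $75,783.00 + $9,297.89 = $146,101.53.

$146,101.53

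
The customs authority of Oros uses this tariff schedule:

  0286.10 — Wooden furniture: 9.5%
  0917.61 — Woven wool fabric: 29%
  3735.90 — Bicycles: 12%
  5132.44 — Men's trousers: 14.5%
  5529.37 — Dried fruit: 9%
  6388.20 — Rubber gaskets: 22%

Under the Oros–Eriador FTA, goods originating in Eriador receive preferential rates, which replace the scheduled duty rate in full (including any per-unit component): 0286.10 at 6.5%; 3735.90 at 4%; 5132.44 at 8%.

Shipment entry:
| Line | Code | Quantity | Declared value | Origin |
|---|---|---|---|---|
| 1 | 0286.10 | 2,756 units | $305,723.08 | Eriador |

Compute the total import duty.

Line 1 (0286.10, Eriador, 2,756 units, $305,723.08):
Base rate for 0286.10 is 9.5%.
Origin Eriador qualifies under the Oros–Eriador agreement and 0286.10 is covered: preferential rate 6.5% applies instead.
Duty = $305,723.08 × 6.5% = $19,872.00.

$19,872.00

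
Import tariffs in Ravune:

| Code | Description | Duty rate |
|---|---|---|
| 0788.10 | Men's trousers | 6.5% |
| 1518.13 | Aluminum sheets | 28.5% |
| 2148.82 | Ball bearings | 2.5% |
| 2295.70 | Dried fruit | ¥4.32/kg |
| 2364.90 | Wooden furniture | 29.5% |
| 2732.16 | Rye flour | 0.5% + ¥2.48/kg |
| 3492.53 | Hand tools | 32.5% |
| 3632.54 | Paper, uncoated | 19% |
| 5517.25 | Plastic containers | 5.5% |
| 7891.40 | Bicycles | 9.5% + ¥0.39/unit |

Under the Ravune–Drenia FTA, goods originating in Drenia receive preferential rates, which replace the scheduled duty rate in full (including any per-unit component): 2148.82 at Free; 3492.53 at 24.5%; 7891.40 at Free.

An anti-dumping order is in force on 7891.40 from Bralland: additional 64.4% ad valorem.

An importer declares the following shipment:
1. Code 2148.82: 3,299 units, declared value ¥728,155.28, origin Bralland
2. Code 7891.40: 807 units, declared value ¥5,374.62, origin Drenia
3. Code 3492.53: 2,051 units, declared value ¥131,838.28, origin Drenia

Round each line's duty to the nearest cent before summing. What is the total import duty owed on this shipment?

¥50,504.26

Line 1 (2148.82, Bralland, 3,299 units, ¥728,155.28):
Base rate for 2148.82 is 2.5%.
2148.82 has an FTA preferential rate, but origin Bralland is not Drenia; base rate stands.
Duty = ¥728,155.28 × 2.5% = ¥18,203.88.
Line 2 (7891.40, Drenia, 807 units, ¥5,374.62):
Base rate for 7891.40 is 9.5% + ¥0.39/unit.
Origin Drenia qualifies under the Ravune–Drenia agreement and 7891.40 is covered: preferential rate Free applies instead.
The additional-duty order on 7891.40 targets Bralland, not Drenia; it does not apply.
Duty = ¥5,374.62 × 0% = ¥0.00.
Line 3 (3492.53, Drenia, 2,051 units, ¥131,838.28):
Base rate for 3492.53 is 32.5%.
Origin Drenia qualifies under the Ravune–Drenia agreement and 3492.53 is covered: preferential rate 24.5% applies instead.
Duty = ¥131,838.28 × 24.5% = ¥32,300.38.
Total = ¥18,203.88 + ¥0.00 + ¥32,300.38 = ¥50,504.26.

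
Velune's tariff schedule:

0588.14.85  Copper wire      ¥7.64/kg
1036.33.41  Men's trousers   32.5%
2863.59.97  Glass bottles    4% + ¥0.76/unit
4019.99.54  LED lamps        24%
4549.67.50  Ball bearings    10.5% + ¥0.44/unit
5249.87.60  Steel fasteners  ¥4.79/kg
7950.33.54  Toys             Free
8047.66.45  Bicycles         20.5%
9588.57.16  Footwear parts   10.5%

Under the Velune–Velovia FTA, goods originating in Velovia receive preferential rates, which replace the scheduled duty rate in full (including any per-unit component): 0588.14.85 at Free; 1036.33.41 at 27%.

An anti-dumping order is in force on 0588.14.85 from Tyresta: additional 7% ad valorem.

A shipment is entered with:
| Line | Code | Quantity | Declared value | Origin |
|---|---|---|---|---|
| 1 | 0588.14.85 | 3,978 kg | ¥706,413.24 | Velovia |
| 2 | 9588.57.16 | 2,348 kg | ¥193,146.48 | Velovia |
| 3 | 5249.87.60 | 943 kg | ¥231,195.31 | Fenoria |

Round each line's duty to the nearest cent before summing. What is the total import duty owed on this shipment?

¥24,797.35

Line 1 (0588.14.85, Velovia, 3,978 kg, ¥706,413.24):
Base rate for 0588.14.85 is ¥7.64/kg.
Origin Velovia qualifies under the Velune–Velovia agreement and 0588.14.85 is covered: preferential rate Free applies instead.
The additional-duty order on 0588.14.85 targets Tyresta, not Velovia; it does not apply.
Duty = ¥706,413.24 × 0% = ¥0.00.
Line 2 (9588.57.16, Velovia, 2,348 kg, ¥193,146.48):
Base rate for 9588.57.16 is 10.5%.
Origin Velovia is the FTA partner but 9588.57.16 is not on the preference list; base rate stands.
Duty = ¥193,146.48 × 10.5% = ¥20,280.38.
Line 3 (5249.87.60, Fenoria, 943 kg, ¥231,195.31):
Base rate for 5249.87.60 is ¥4.79/kg.
Duty = 943 × ¥4.79 = ¥4,516.97.
Total = ¥0.00 + ¥20,280.38 + ¥4,516.97 = ¥24,797.35.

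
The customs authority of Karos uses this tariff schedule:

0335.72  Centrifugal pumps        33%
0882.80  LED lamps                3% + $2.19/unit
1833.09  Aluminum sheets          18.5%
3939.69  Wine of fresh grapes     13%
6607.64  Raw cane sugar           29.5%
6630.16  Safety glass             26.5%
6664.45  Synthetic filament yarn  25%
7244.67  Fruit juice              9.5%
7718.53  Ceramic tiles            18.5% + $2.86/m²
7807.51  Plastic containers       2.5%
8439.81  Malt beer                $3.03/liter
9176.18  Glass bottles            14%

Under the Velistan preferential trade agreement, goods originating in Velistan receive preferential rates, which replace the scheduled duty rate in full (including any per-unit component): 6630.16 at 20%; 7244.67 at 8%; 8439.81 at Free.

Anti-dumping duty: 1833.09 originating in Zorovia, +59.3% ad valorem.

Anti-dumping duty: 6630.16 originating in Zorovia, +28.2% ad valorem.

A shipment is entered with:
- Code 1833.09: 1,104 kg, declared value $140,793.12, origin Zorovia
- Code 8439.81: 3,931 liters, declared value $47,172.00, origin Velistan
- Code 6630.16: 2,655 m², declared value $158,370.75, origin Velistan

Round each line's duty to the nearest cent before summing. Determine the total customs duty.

$141,211.20

Line 1 (1833.09, Zorovia, 1,104 kg, $140,793.12):
Base rate for 1833.09 is 18.5%.
Additional duty on 1833.09 from Zorovia: +59.3%. Applied ad valorem rate: 18.5% + 59.3% = 77.8%.
Duty = $140,793.12 × 77.8% = $109,537.05.
Line 2 (8439.81, Velistan, 3,931 liters, $47,172.00):
Base rate for 8439.81 is $3.03/liter.
Origin Velistan qualifies under the Karos–Velistan agreement and 8439.81 is covered: preferential rate Free applies instead.
Duty = $47,172.00 × 0% = $0.00.
Line 3 (6630.16, Velistan, 2,655 m², $158,370.75):
Base rate for 6630.16 is 26.5%.
Origin Velistan qualifies under the Karos–Velistan agreement and 6630.16 is covered: preferential rate 20% applies instead.
The additional-duty order on 6630.16 targets Zorovia, not Velistan; it does not apply.
Duty = $158,370.75 × 20% = $31,674.15.
Total = $109,537.05 + $0.00 + $31,674.15 = $141,211.20.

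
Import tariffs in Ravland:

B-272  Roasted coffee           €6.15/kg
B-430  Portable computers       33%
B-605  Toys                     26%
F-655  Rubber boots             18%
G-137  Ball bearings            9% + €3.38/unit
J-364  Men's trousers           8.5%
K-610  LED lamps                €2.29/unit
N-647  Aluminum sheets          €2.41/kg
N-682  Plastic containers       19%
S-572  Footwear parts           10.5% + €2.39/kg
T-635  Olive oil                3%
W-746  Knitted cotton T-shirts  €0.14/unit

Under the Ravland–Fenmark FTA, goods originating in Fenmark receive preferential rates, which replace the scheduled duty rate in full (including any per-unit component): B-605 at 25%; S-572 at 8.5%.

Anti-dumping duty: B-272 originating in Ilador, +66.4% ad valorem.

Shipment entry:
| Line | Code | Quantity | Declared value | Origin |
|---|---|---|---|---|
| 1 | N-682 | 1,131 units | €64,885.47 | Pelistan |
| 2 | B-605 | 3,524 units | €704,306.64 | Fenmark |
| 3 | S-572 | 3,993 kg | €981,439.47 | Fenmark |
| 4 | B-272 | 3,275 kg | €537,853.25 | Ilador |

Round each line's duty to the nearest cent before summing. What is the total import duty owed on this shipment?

Line 1 (N-682, Pelistan, 1,131 units, €64,885.47):
Base rate for N-682 is 19%.
Duty = €64,885.47 × 19% = €12,328.24.
Line 2 (B-605, Fenmark, 3,524 units, €704,306.64):
Base rate for B-605 is 26%.
Origin Fenmark qualifies under the Ravland–Fenmark agreement and B-605 is covered: preferential rate 25% applies instead.
Duty = €704,306.64 × 25% = €176,076.66.
Line 3 (S-572, Fenmark, 3,993 kg, €981,439.47):
Base rate for S-572 is 10.5% + €2.39/kg.
Origin Fenmark qualifies under the Ravland–Fenmark agreement and S-572 is covered: preferential rate 8.5% applies instead.
Duty = €981,439.47 × 8.5% = €83,422.35.
Line 4 (B-272, Ilador, 3,275 kg, €537,853.25):
Base rate for B-272 is €6.15/kg.
Additional duty on B-272 from Ilador: +66.4% ad valorem. Applied ad valorem rate = 66.4%.
Duty = €537,853.25 × 66.4% + 3,275 × €6.15 = €377,275.81.
Total = €12,328.24 + €176,076.66 + €83,422.35 + €377,275.81 = €649,103.06.

€649,103.06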